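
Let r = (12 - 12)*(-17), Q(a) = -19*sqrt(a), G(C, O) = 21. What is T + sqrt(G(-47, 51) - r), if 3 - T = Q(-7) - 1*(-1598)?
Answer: -1595 + sqrt(21) + 19*I*sqrt(7) ≈ -1590.4 + 50.269*I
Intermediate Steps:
r = 0 (r = 0*(-17) = 0)
T = -1595 + 19*I*sqrt(7) (T = 3 - (-19*I*sqrt(7) - 1*(-1598)) = 3 - (-19*I*sqrt(7) + 1598) = 3 - (1598 - 19*I*sqrt(7)) = 3 + (-1598 + 19*I*sqrt(7)) = -1595 + 19*I*sqrt(7) ≈ -1595.0 + 50.269*I)
T + sqrt(G(-47, 51) - r) = (-1595 + 19*I*sqrt(7)) + sqrt(21 - 1*0) = (-1595 + 19*I*sqrt(7)) + sqrt(21 + 0) = (-1595 + 19*I*sqrt(7)) + sqrt(21) = -1595 + sqrt(21) + 19*I*sqrt(7)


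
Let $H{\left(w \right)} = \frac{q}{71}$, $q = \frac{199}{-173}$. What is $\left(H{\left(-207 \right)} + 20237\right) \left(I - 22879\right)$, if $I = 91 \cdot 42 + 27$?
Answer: $- \frac{27342795920}{71} \approx -3.8511 \cdot 10^{8}$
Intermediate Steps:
$q = - \frac{199}{173}$ ($q = 199 \left(- \frac{1}{173}\right) = - \frac{199}{173} \approx -1.1503$)
$H{\left(w \right)} = - \frac{199}{12283}$ ($H{\left(w \right)} = - \frac{199}{173 \cdot 71} = \left(- \frac{199}{173}\right) \frac{1}{71} = - \frac{199}{12283}$)
$I = 3849$ ($I = 3822 + 27 = 3849$)
$\left(H{\left(-207 \right)} + 20237\right) \left(I - 22879\right) = \left(- \frac{199}{12283} + 20237\right) \left(3849 - 22879\right) = \frac{248570872}{12283} \left(-19030\right) = - \frac{27342795920}{71}$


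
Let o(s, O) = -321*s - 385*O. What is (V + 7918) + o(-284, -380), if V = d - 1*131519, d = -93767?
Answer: 20096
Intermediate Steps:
o(s, O) = -385*O - 321*s
V = -225286 (V = -93767 - 1*131519 = -93767 - 131519 = -225286)
(V + 7918) + o(-284, -380) = (-225286 + 7918) + (-385*(-380) - 321*(-284)) = -217368 + (146300 + 91164) = -217368 + 237464 = 20096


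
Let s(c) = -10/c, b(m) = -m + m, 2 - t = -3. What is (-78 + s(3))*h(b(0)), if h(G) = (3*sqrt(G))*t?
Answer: 0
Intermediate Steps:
t = 5 (t = 2 - 1*(-3) = 2 + 3 = 5)
b(m) = 0
h(G) = 15*sqrt(G) (h(G) = (3*sqrt(G))*5 = 15*sqrt(G))
(-78 + s(3))*h(b(0)) = (-78 - 10/3)*(15*sqrt(0)) = (-78 - 10*1/3)*(15*0) = (-78 - 10/3)*0 = -244/3*0 = 0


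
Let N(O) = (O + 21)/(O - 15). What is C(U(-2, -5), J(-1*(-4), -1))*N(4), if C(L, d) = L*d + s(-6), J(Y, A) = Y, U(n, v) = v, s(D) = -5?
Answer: 625/11 ≈ 56.818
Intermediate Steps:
C(L, d) = -5 + L*d (C(L, d) = L*d - 5 = -5 + L*d)
N(O) = (21 + O)/(-15 + O)
C(U(-2, -5), J(-1*(-4), -1))*N(4) = (-5 - (-5)*(-4))*((21 + 4)/(-15 + 4)) = (-5 - 5*4)*(25/(-11)) = (-5 - 20)*(-1/11*25) = -25*(-25/11) = 625/11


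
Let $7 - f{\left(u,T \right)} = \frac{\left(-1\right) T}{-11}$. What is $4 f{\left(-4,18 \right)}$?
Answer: $\frac{236}{11} \approx 21.455$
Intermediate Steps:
$f{\left(u,T \right)} = 7 - \frac{T}{11}$ ($f{\left(u,T \right)} = 7 - \frac{\left(-1\right) T}{-11} = 7 - - T \left(- \frac{1}{11}\right) = 7 - \frac{T}{11}$)
$4 f{\left(-4,18 \right)} = 4 \left(7 - \frac{18}{11}\right) = 4 \cdot \frac{59}{11} = \frac{236}{11}$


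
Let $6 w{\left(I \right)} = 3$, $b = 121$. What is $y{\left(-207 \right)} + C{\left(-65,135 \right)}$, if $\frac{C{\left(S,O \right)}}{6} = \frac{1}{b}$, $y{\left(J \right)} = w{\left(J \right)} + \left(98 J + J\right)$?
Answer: $- \frac{4959173}{242} \approx -20492.0$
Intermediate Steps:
$w{\left(I \right)} = \frac{1}{2}$ ($w{\left(I \right)} = \frac{1}{6} \cdot 3 = \frac{1}{2}$)
$y{\left(J \right)} = \frac{1}{2} + 99 J$ ($y{\left(J \right)} = \frac{1}{2} + \left(98 J + J\right) = \frac{1}{2} + 99 J$)
$C{\left(S,O \right)} = \frac{6}{121}$
$y{\left(-207 \right)} + C{\left(-65,135 \right)} = \left(\frac{1}{2} + 99 \left(-207\right)\right) + \frac{6}{121} = \left(\frac{1}{2} - 20493\right) + \frac{6}{121} = - \frac{40985}{2} + \frac{6}{121} = - \frac{4959173}{242}$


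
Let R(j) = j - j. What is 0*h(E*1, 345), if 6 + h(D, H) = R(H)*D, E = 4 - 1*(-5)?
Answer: 0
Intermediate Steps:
R(j) = 0
E = 9 (E = 4 + 5 = 9)
h(D, H) = -6 (h(D, H) = -6 + 0*D = -6 + 0 = -6)
0*h(E*1, 345) = 0*(-6) = 0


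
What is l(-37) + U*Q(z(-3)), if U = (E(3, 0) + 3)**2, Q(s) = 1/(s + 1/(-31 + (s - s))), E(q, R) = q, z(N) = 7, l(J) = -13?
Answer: -47/6 ≈ -7.8333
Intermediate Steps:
Q(s) = 1/(-1/31 + s) (Q(s) = 1/(s + 1/(-31 + 0)) = 1/(s + 1/(-31)) = 1/(s - 1/31) = 1/(-1/31 + s))
U = 36 (U = (3 + 3)**2 = 6**2 = 36)
l(-37) + U*Q(z(-3)) = -13 + 36*(31/(-1 + 31*7)) = -13 + 36*(31/(-1 + 217)) = -13 + 36*(31/216) = -13 + 31/6 = -47/6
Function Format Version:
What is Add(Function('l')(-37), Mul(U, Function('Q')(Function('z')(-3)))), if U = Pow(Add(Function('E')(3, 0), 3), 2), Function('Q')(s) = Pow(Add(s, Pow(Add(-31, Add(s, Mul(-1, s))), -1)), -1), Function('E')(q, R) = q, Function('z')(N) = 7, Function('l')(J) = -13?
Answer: Rational(-47, 6) ≈ -7.8333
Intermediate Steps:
Function('Q')(s) = Pow(Add(Rational(-1, 31), s), -1) (Function('Q')(s) = Pow(Add(s, Pow(Add(-31, 0), -1)), -1) = Pow(Add(s, Pow(-31, -1)), -1) = Pow(Add(s, Rational(-1, 31)), -1) = Pow(Add(Rational(-1, 31), s), -1))
U = 36 (U = Pow(Add(3, 3), 2) = Pow(6, 2) = 36)
Add(Function('l')(-37), Mul(U, Function('Q')(Function('z')(-3)))) = Add(-13, Mul(36, Mul(31, Pow(Add(-1, Mul(31, 7)), -1)))) = Add(-13, Mul(36, Mul(31, Pow(Add(-1, 217), -1)))) = Add(-13, Mul(36, Mul(31, Pow(216, -1)))) = Add(-13, Mul(36, Mul(31, Rational(1, 216)))) = Add(-13, Mul(36, Rational(31, 216))) = Add(-13, Rational(31, 6)) = Rational(-47, 6)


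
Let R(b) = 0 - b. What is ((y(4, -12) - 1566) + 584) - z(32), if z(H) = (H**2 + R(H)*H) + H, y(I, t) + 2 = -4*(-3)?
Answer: -1004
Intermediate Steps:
y(I, t) = 10 (y(I, t) = -2 - 4*(-3) = -2 + 12 = 10)
R(b) = -b
z(H) = H (z(H) = (H**2 + (-H)*H) + H = (H**2 - H**2) + H = 0 + H = H)
((y(4, -12) - 1566) + 584) - z(32) = ((10 - 1566) + 584) - 1*32 = (-1556 + 584) - 32 = -972 - 32 = -1004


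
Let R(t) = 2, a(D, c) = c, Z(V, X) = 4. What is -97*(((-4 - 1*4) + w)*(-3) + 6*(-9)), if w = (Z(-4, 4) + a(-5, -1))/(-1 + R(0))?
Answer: 3783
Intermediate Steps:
w = 3 (w = (4 - 1)/(-1 + 2) = 3/1 = 3*1 = 3)
-97*(((-4 - 1*4) + w)*(-3) + 6*(-9)) = -97*(((-4 - 1*4) + 3)*(-3) + 6*(-9)) = -97*(((-4 - 4) + 3)*(-3) - 54) = -97*((-8 + 3)*(-3) - 54) = -97*(-5*(-3) - 54) = -97*(15 - 54) = -97*(-39) = 3783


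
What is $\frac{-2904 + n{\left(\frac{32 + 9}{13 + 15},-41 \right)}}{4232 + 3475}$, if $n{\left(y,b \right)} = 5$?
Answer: $- \frac{2899}{7707} \approx -0.37615$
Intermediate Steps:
$\frac{-2904 + n{\left(\frac{32 + 9}{13 + 15},-41 \right)}}{4232 + 3475} = \frac{-2904 + 5}{4232 + 3475} = - \frac{2899}{7707}$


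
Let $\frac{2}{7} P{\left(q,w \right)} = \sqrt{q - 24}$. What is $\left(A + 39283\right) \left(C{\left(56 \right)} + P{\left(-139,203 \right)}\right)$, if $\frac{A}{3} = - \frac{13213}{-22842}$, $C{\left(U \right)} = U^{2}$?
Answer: $\frac{469010712800}{3807} + \frac{2093797825 i \sqrt{163}}{15228} \approx 1.232 \cdot 10^{8} + 1.7554 \cdot 10^{6} i$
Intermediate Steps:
$P{\left(q,w \right)} = \frac{7 \sqrt{-24 + q}}{2}$ ($P{\left(q,w \right)} = \frac{7 \sqrt{q - 24}}{2} = \frac{7 \sqrt{-24 + q}}{2}$)
$A = \frac{13213}{7614}$ ($A = 3 \left(- \frac{13213}{-22842}\right) = 3 \left(\left(-13213\right) \left(- \frac{1}{22842}\right)\right) = 3 \cdot \frac{13213}{22842} = \frac{13213}{7614} \approx 1.7354$)
$\left(A + 39283\right) \left(C{\left(56 \right)} + P{\left(-139,203 \right)}\right) = \left(\frac{13213}{7614} + 39283\right) \left(56^{2} + \frac{7 \sqrt{-24 - 139}}{2}\right) = \frac{299113975 \left(3136 + \frac{7 \sqrt{-163}}{2}\right)}{7614} = \frac{299113975 \left(3136 + \frac{7 i \sqrt{163}}{2}\right)}{7614} = \frac{469010712800}{3807} + \frac{2093797825 i \sqrt{163}}{15228}$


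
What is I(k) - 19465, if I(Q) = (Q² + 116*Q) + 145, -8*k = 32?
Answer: -19768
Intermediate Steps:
k = -4 (k = -⅛*32 = -4)
I(Q) = 145 + Q² + 116*Q
I(k) - 19465 = (145 + (-4)² + 116*(-4)) - 19465 = (145 + 16 - 464) - 19465 = -303 - 19465 = -19768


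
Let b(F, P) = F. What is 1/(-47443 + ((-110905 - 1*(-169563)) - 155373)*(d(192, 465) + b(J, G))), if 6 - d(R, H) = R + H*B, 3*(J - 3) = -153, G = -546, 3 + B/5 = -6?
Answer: -1/2001177508 ≈ -4.9971e-10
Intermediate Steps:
B = -45 (B = -15 + 5*(-6) = -15 - 30 = -45)
J = -48 (J = 3 + (⅓)*(-153) = 3 - 51 = -48)
d(R, H) = 6 - R + 45*H (d(R, H) = 6 - (R + H*(-45)) = 6 - (R - 45*H) = 6 + (-R + 45*H) = 6 - R + 45*H)
1/(-47443 + ((-110905 - 1*(-169563)) - 155373)*(d(192, 465) + b(J, G))) = 1/(-47443 + ((-110905 - 1*(-169563)) - 155373)*((6 - 1*192 + 45*465) - 48)) = 1/(-47443 + ((-110905 + 169563) - 155373)*((6 - 192 + 20925) - 48)) = 1/(-47443 + (58658 - 155373)*(20739 - 48)) = 1/(-47443 - 96715*20691) = 1/(-47443 - 2001130065) = 1/(-2001177508) = -1/2001177508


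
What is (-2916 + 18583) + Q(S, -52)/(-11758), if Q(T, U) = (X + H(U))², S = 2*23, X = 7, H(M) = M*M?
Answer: 176863065/11758 ≈ 15042.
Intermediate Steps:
H(M) = M²
S = 46
Q(T, U) = (7 + U²)²
(-2916 + 18583) + Q(S, -52)/(-11758) = (-2916 + 18583) + (7 + (-52)²)²/(-11758) = 15667 + (7 + 2704)²*(-1/11758) = 15667 + 2711²*(-1/11758) = 15667 + 7349521*(-1/11758) = 15667 - 7349521/11758 = 176863065/11758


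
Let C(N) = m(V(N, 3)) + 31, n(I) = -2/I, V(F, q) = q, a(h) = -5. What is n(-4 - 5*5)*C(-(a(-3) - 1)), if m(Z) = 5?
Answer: 72/29 ≈ 2.4828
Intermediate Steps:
C(N) = 36 (C(N) = 5 + 31 = 36)
n(-4 - 5*5)*C(-(a(-3) - 1)) = -2/(-4 - 5*5)*36 = -2/(-4 - 25)*36 = -2/(-29)*36 = -2*(-1/29)*36 = (2/29)*36 = 72/29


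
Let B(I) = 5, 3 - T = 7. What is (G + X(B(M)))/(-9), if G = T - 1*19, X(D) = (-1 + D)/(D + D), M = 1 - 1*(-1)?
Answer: 113/45 ≈ 2.5111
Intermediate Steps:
M = 2 (M = 1 + 1 = 2)
T = -4 (T = 3 - 1*7 = 3 - 7 = -4)
X(D) = (-1 + D)/(2*D) (X(D) = (-1 + D)/((2*D)) = (-1 + D)*(1/(2*D)) = (-1 + D)/(2*D))
G = -23 (G = -4 - 1*19 = -4 - 19 = -23)
(G + X(B(M)))/(-9) = (-23 + (½)*(-1 + 5)/5)/(-9) = (-23 + (½)*(⅕)*4)*(-⅑) = (-23 + ⅖)*(-⅑) = -113/5*(-⅑) = 113/45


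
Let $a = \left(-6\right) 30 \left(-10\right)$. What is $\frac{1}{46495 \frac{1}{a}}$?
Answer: $\frac{360}{9299} \approx 0.038714$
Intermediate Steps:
$a = 1800$ ($a = \left(-180\right) \left(-10\right) = 1800$)
$\frac{1}{46495 \frac{1}{a}} = \frac{1}{46495 \cdot \frac{1}{1800}} = \frac{1}{\frac{9299}{360}} = \frac{360}{9299}$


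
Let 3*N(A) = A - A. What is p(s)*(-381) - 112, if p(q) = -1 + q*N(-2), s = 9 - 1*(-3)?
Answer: 269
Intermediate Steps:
s = 12 (s = 9 + 3 = 12)
N(A) = 0 (N(A) = (A - A)/3 = (⅓)*0 = 0)
p(q) = -1 (p(q) = -1 + q*0 = -1 + 0 = -1)
p(s)*(-381) - 112 = -1*(-381) - 112 = 381 - 112 = 269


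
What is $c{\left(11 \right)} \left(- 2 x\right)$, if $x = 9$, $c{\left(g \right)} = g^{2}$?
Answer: $-2178$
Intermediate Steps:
$c{\left(11 \right)} \left(- 2 x\right) = 11^{2} \left(\left(-2\right) 9\right) = 121 \left(-18\right) = -2178$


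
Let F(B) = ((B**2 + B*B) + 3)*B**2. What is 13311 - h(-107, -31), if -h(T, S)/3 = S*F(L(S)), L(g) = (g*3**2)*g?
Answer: -1040822186847612354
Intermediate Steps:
L(g) = 9*g**2 (L(g) = (g*9)*g = (9*g)*g = 9*g**2)
F(B) = B**2*(3 + 2*B**2) (F(B) = ((B**2 + B**2) + 3)*B**2 = (2*B**2 + 3)*B**2 = (3 + 2*B**2)*B**2 = B**2*(3 + 2*B**2))
h(T, S) = -243*S**5*(3 + 162*S**4) (h(T, S) = -3*S*(9*S**2)**2*(3 + 2*(9*S**2)**2) = -3*S*(81*S**4)*(3 + 2*(81*S**4)) = -3*S*(81*S**4)*(3 + 162*S**4) = -3*S*81*S**4*(3 + 162*S**4) = -243*S**5*(3 + 162*S**4))
13311 - h(-107, -31) = 13311 - (-31)**5*(-729 - 39366*(-31)**4) = 13311 - (-28629151)*(-729 - 39366*923521) = 13311 - (-28629151)*(-729 - 36355327686) = 13311 - (-28629151)*(-36355328415) = 13311 - 1*1040822186847625665 = 13311 - 1040822186847625665 = -1040822186847612354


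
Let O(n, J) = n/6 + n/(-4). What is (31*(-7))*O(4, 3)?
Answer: 217/3 ≈ 72.333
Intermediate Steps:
O(n, J) = -n/12 (O(n, J) = n*(1/6) + n*(-1/4) = n/6 - n/4 = -n/12)
(31*(-7))*O(4, 3) = (31*(-7))*(-1/12*4) = -217*(-1/3) = 217/3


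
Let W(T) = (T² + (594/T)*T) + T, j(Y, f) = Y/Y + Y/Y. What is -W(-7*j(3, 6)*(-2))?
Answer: -1406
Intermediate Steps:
j(Y, f) = 2 (j(Y, f) = 1 + 1 = 2)
W(T) = 594 + T + T² (W(T) = (T² + 594) + T = (594 + T²) + T = 594 + T + T²)
-W(-7*j(3, 6)*(-2)) = -(594 - 7*2*(-2) + (-7*2*(-2))²) = -(594 - 14*(-2) + (-14*(-2))²) = -(594 + 28 + 28²) = -(594 + 28 + 784) = -1*1406 = -1406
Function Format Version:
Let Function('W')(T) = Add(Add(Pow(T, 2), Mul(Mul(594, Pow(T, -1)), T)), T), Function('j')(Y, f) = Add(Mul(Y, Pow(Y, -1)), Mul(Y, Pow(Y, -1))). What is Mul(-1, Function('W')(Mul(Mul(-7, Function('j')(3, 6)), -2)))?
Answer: -1406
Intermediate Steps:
Function('j')(Y, f) = 2 (Function('j')(Y, f) = Add(1, 1) = 2)
Function('W')(T) = Add(594, T, Pow(T, 2)) (Function('W')(T) = Add(Add(Pow(T, 2), 594), T) = Add(Add(594, Pow(T, 2)), T) = Add(594, T, Pow(T, 2)))
Mul(-1, Function('W')(Mul(Mul(-7, Function('j')(3, 6)), -2))) = Mul(-1, Add(594, Mul(Mul(-7, 2), -2), Pow(Mul(Mul(-7, 2), -2), 2))) = Mul(-1, Add(594, Mul(-14, -2), Pow(Mul(-14, -2), 2))) = Mul(-1, Add(594, 28, Pow(28, 2))) = Mul(-1, Add(594, 28, 784)) = Mul(-1, 1406) = -1406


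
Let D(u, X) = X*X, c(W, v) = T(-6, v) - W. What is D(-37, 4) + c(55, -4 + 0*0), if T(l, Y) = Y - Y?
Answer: -39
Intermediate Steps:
T(l, Y) = 0
c(W, v) = -W (c(W, v) = 0 - W = -W)
D(u, X) = X²
D(-37, 4) + c(55, -4 + 0*0) = 4² - 1*55 = 16 - 55 = -39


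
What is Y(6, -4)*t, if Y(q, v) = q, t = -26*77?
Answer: -12012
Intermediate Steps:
t = -2002
Y(6, -4)*t = 6*(-2002) = -12012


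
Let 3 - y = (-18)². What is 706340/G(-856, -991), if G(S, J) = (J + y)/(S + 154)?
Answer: 61981335/164 ≈ 3.7794e+5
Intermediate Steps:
y = -321 (y = 3 - 1*(-18)² = 3 - 1*324 = 3 - 324 = -321)
G(S, J) = (-321 + J)/(154 + S) (G(S, J) = (J - 321)/(S + 154) = (-321 + J)/(154 + S))
706340/G(-856, -991) = 706340/(((-321 - 991)/(154 - 856))) = 706340/((-1312/(-702))) = 706340/((-1/702*(-1312))) = 706340/(656/351) = 706340*(351/656) = 61981335/164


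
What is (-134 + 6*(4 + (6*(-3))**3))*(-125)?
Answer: 4387750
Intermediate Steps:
(-134 + 6*(4 + (6*(-3))**3))*(-125) = (-134 + 6*(4 + (-18)**3))*(-125) = (-134 + 6*(4 - 5832))*(-125) = (-134 + 6*(-5828))*(-125) = (-134 - 34968)*(-125) = -35102*(-125) = 4387750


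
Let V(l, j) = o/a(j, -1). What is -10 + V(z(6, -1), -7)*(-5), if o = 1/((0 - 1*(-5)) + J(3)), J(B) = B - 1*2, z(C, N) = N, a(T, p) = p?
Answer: -55/6 ≈ -9.1667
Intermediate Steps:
J(B) = -2 + B (J(B) = B - 2 = -2 + B)
o = 1/6 (o = 1/((0 - 1*(-5)) + (-2 + 3)) = 1/((0 + 5) + 1) = 1/(5 + 1) = 1/6 ≈ 0.16667)
V(l, j) = -1/6 (V(l, j) = (1/6)/(-1) = (1/6)*(-1) = -1/6)
-10 + V(z(6, -1), -7)*(-5) = -10 - 1/6*(-5) = -10 + 5/6 = -55/6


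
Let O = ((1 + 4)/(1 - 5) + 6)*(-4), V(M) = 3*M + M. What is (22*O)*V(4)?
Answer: -6688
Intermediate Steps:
V(M) = 4*M
O = -19 (O = (5/(-4) + 6)*(-4) = (5*(-1/4) + 6)*(-4) = (-5/4 + 6)*(-4) = (19/4)*(-4) = -19)
(22*O)*V(4) = (22*(-19))*(4*4) = -418*16 = -6688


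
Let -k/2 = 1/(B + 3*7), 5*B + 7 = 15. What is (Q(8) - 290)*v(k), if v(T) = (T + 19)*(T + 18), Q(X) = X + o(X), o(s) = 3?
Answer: -1206755352/12769 ≈ -94507.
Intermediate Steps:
B = 8/5 (B = -7/5 + (⅕)*15 = -7/5 + 3 = 8/5 ≈ 1.6000)
Q(X) = 3 + X (Q(X) = X + 3 = 3 + X)
k = -10/113 (k = -2/(8/5 + 3*7) = -2/(8/5 + 21) = -2/113/5 = -2*5/113 = -10/113 ≈ -0.088496)
v(T) = (18 + T)*(19 + T) (v(T) = (19 + T)*(18 + T) = (18 + T)*(19 + T))
(Q(8) - 290)*v(k) = ((3 + 8) - 290)*(342 + (-10/113)² + 37*(-10/113)) = (11 - 290)*(342 + 100/12769 - 370/113) = -279*4325288/12769 = -1206755352/12769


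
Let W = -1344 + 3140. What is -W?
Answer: -1796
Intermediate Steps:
W = 1796
-W = -1*1796 = -1796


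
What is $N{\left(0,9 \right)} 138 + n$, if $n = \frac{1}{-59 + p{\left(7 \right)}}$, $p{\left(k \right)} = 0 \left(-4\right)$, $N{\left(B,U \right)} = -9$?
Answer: $- \frac{73279}{59} \approx -1242.0$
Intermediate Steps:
$p{\left(k \right)} = 0$
$n = - \frac{1}{59}$ ($n = \frac{1}{-59 + 0} = \frac{1}{-59} = - \frac{1}{59} \approx -0.016949$)
$N{\left(0,9 \right)} 138 + n = \left(-9\right) 138 - \frac{1}{59} = -1242 - \frac{1}{59} = - \frac{73279}{59}$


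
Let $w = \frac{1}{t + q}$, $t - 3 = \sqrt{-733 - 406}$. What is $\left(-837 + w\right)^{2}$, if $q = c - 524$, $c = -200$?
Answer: $\frac{1010222172 \sqrt{1139} + 363387748393 i}{2 \left(721 \sqrt{1139} + 259351 i\right)} \approx 7.0057 \cdot 10^{5} + 0.10843 i$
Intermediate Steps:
$q = -724$ ($q = -200 - 524 = -724$)
$t = 3 + i \sqrt{1139}$ ($t = 3 + \sqrt{-733 - 406} = 3 + \sqrt{-1139} = 3 + i \sqrt{1139} \approx 3.0 + 33.749 i$)
$w = \frac{1}{-721 + i \sqrt{1139}}$ ($w = \frac{1}{\left(3 + i \sqrt{1139}\right) - 724} = \frac{1}{-721 + i \sqrt{1139}} \approx -0.0013839 - 6.478 \cdot 10^{-5} i$)
$\left(-837 + w\right)^{2} = \left(-837 - \left(\frac{721}{520980} + \frac{i \sqrt{1139}}{520980}\right)\right)^{2} = \left(- \frac{436060981}{520980} - \frac{i \sqrt{1139}}{520980}\right)^{2}$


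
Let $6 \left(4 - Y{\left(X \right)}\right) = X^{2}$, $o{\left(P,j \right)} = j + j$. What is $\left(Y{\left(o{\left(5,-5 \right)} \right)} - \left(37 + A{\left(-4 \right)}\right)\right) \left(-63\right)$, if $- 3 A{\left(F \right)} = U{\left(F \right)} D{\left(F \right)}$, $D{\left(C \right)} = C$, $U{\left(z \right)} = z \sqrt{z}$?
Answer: $3129 - 672 i \approx 3129.0 - 672.0 i$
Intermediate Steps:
$o{\left(P,j \right)} = 2 j$
$U{\left(z \right)} = z^{\frac{3}{2}}$
$Y{\left(X \right)} = 4 - \frac{X^{2}}{6}$
$A{\left(F \right)} = - \frac{F^{\frac{5}{2}}}{3}$ ($A{\left(F \right)} = - \frac{F^{\frac{3}{2}} F}{3} = - \frac{F^{\frac{5}{2}}}{3}$)
$\left(Y{\left(o{\left(5,-5 \right)} \right)} - \left(37 + A{\left(-4 \right)}\right)\right) \left(-63\right) = \left(\left(4 - \frac{\left(2 \left(-5\right)\right)^{2}}{6}\right) - \left(37 - \frac{\left(-4\right)^{\frac{5}{2}}}{3}\right)\right) \left(-63\right) = \left(\left(4 - \frac{\left(-10\right)^{2}}{6}\right) - \left(37 - \frac{32 i}{3}\right)\right) \left(-63\right) = \left(\left(4 - \frac{50}{3}\right) - \left(37 - \frac{32 i}{3}\right)\right) \left(-63\right) = \left(- \frac{38}{3} - \left(37 - \frac{32 i}{3}\right)\right) \left(-63\right) = \left(- \frac{149}{3} + \frac{32 i}{3}\right) \left(-63\right) = 3129 - 672 i$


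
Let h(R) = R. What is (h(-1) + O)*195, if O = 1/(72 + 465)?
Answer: -34840/179 ≈ -194.64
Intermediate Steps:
O = 1/537 ≈ 0.0018622
(h(-1) + O)*195 = (-1 + 1/537)*195 = -536/537*195 = -34840/179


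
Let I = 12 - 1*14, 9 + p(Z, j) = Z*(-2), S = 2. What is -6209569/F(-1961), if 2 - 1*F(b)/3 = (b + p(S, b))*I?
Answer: 6209569/11838 ≈ 524.54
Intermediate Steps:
p(Z, j) = -9 - 2*Z (p(Z, j) = -9 + Z*(-2) = -9 - 2*Z)
I = -2 (I = 12 - 14 = -2)
F(b) = -72 + 6*b (F(b) = 6 - 3*(b + (-9 - 2*2))*(-2) = 6 - 3*(b + (-9 - 4))*(-2) = 6 - 3*(b - 13)*(-2) = 6 - 3*(-13 + b)*(-2) = 6 - 3*(26 - 2*b) = 6 + (-78 + 6*b) = -72 + 6*b)
-6209569/F(-1961) = -6209569/(-72 + 6*(-1961)) = -6209569/(-72 - 11766) = -6209569/(-11838) = -6209569*(-1/11838) = 6209569/11838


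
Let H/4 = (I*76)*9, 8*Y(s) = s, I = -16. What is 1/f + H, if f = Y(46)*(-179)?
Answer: -180225796/4117 ≈ -43776.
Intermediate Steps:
Y(s) = s/8
f = -4117/4 (f = ((⅛)*46)*(-179) = (23/4)*(-179) = -4117/4 ≈ -1029.3)
H = -43776 (H = 4*(-16*76*9) = 4*(-1216*9) = 4*(-10944) = -43776)
1/f + H = 1/(-4117/4) - 43776 = -4/4117 - 43776 = -180225796/4117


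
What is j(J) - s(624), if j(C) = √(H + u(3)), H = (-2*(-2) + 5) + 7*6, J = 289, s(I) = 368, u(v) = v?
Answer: -368 + 3*√6 ≈ -360.65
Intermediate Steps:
H = 51 (H = (4 + 5) + 42 = 9 + 42 = 51)
j(C) = 3*√6 (j(C) = √(51 + 3) = √54 = 3*√6)
j(J) - s(624) = 3*√6 - 1*368 = 3*√6 - 368 = -368 + 3*√6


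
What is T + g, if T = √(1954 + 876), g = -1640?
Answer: -1640 + √2830 ≈ -1586.8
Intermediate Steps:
T = √2830 ≈ 53.198
T + g = √2830 - 1640 = -1640 + √2830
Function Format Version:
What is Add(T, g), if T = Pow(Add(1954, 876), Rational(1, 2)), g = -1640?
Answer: Add(-1640, Pow(2830, Rational(1, 2))) ≈ -1586.8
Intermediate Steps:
T = Pow(2830, Rational(1, 2)) ≈ 53.198
Add(T, g) = Add(Pow(2830, Rational(1, 2)), -1640) = Add(-1640, Pow(2830, Rational(1, 2)))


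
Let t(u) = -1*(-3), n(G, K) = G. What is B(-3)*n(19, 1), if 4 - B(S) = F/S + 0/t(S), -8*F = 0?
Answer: 76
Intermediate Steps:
F = 0 (F = -⅛*0 = 0)
t(u) = 3
B(S) = 4 (B(S) = 4 - (0/S + 0/3) = 4 - (0 + 0*(⅓)) = 4 - (0 + 0) = 4 - 1*0 = 4 + 0 = 4)
B(-3)*n(19, 1) = 4*19 = 76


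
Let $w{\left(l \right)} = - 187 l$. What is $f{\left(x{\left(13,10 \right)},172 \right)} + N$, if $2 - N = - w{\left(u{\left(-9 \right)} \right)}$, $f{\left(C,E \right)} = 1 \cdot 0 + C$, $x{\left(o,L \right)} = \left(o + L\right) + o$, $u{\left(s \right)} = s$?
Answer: $1721$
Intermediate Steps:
$x{\left(o,L \right)} = L + 2 o$ ($x{\left(o,L \right)} = \left(L + o\right) + o = L + 2 o$)
$f{\left(C,E \right)} = C$ ($f{\left(C,E \right)} = 0 + C = C$)
$N = 1685$ ($N = 2 - - \left(-187\right) \left(-9\right) = 2 - \left(-1\right) 1683 = 2 - -1683 = 2 + 1683 = 1685$)
$f{\left(x{\left(13,10 \right)},172 \right)} + N = \left(10 + 2 \cdot 13\right) + 1685 = \left(10 + 26\right) + 1685 = 36 + 1685 = 1721$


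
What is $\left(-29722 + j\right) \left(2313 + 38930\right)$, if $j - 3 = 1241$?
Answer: $-1174518154$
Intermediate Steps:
$j = 1244$ ($j = 3 + 1241 = 1244$)
$\left(-29722 + j\right) \left(2313 + 38930\right) = \left(-29722 + 1244\right) \left(2313 + 38930\right) = \left(-28478\right) 41243 = -1174518154$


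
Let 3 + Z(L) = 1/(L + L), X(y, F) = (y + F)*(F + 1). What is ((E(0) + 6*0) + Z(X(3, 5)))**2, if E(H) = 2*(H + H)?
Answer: 82369/9216 ≈ 8.9376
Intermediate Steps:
X(y, F) = (1 + F)*(F + y) (X(y, F) = (F + y)*(1 + F) = (1 + F)*(F + y))
E(H) = 4*H (E(H) = 2*(2*H) = 4*H)
Z(L) = -3 + 1/(2*L) (Z(L) = -3 + 1/(L + L) = -3 + 1/(2*L))
((E(0) + 6*0) + Z(X(3, 5)))**2 = ((4*0 + 6*0) + (-3 + 1/(2*(5 + 3 + 5**2 + 5*3))))**2 = ((0 + 0) + (-3 + 1/(2*(5 + 3 + 25 + 15))))**2 = (0 + (-3 + (1/2)/48))**2 = (0 + (-3 + (1/2)*(1/48)))**2 = (0 + (-3 + 1/96))**2 = (0 - 287/96)**2 = (-287/96)**2 = 82369/9216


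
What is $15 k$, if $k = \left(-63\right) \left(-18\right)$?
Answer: $17010$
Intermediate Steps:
$k = 1134$
$15 k = 15 \cdot 1134 = 17010$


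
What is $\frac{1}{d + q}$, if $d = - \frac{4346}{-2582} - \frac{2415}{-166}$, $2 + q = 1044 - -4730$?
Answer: $\frac{214306}{1240452715} \approx 0.00017276$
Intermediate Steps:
$q = 5772$ ($q = -2 + \left(1044 - -4730\right) = -2 + \left(1044 + 4730\right) = -2 + 5774 = 5772$)
$d = \frac{3478483}{214306}$ ($d = \left(-4346\right) \left(- \frac{1}{2582}\right) - - \frac{2415}{166} = \frac{2173}{1291} + \frac{2415}{166} = \frac{3478483}{214306} \approx 16.231$)
$\frac{1}{d + q} = \frac{1}{\frac{3478483}{214306} + 5772} = \frac{1}{\frac{1240452715}{214306}} = \frac{214306}{1240452715}$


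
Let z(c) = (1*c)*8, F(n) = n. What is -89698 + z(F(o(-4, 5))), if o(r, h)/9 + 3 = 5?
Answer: -89554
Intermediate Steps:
o(r, h) = 18 (o(r, h) = -27 + 9*5 = -27 + 45 = 18)
z(c) = 8*c (z(c) = c*8 = 8*c)
-89698 + z(F(o(-4, 5))) = -89698 + 8*18 = -89698 + 144 = -89554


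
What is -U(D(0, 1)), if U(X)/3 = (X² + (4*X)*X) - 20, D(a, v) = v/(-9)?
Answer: 1615/27 ≈ 59.815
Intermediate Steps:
D(a, v) = -v/9 (D(a, v) = v*(-⅑) = -v/9)
U(X) = -60 + 15*X² (U(X) = 3*((X² + (4*X)*X) - 20) = 3*((X² + 4*X²) - 20) = 3*(5*X² - 20) = 3*(-20 + 5*X²) = -60 + 15*X²)
-U(D(0, 1)) = -(-60 + 15*(-⅑*1)²) = -(-60 + 15*(-⅑)²) = -(-60 + 15*(1/81)) = -(-60 + 5/27) = -1*(-1615/27) = 1615/27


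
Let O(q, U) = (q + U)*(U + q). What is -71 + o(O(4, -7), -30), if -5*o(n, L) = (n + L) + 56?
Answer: -78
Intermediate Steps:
O(q, U) = (U + q)**2 (O(q, U) = (U + q)*(U + q) = (U + q)**2)
o(n, L) = -56/5 - L/5 - n/5 (o(n, L) = -((n + L) + 56)/5 = -((L + n) + 56)/5 = -(56 + L + n)/5 = -56/5 - L/5 - n/5)
-71 + o(O(4, -7), -30) = -71 + (-56/5 - 1/5*(-30) - (-7 + 4)**2/5) = -71 + (-56/5 + 6 - 1/5*(-3)**2) = -71 + (-56/5 + 6 - 1/5*9) = -71 + (-56/5 + 6 - 9/5) = -71 - 7 = -78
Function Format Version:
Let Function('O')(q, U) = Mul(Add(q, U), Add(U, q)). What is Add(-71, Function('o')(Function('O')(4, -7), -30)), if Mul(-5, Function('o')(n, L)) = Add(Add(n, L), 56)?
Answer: -78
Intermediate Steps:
Function('O')(q, U) = Pow(Add(U, q), 2) (Function('O')(q, U) = Mul(Add(U, q), Add(U, q)) = Pow(Add(U, q), 2))
Function('o')(n, L) = Add(Rational(-56, 5), Mul(Rational(-1, 5), L), Mul(Rational(-1, 5), n)) (Function('o')(n, L) = Mul(Rational(-1, 5), Add(Add(n, L), 56)) = Mul(Rational(-1, 5), Add(Add(L, n), 56)) = Mul(Rational(-1, 5), Add(56, L, n)) = Add(Rational(-56, 5), Mul(Rational(-1, 5), L), Mul(Rational(-1, 5), n)))
Add(-71, Function('o')(Function('O')(4, -7), -30)) = Add(-71, Add(Rational(-56, 5), Mul(Rational(-1, 5), -30), Mul(Rational(-1, 5), Pow(Add(-7, 4), 2)))) = Add(-71, Add(Rational(-56, 5), 6, Mul(Rational(-1, 5), Pow(-3, 2)))) = Add(-71, Add(Rational(-56, 5), 6, Mul(Rational(-1, 5), 9))) = Add(-71, Add(Rational(-56, 5), 6, Rational(-9, 5))) = Add(-71, -7) = -78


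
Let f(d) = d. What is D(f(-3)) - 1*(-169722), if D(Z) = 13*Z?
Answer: 169683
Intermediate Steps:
D(f(-3)) - 1*(-169722) = 13*(-3) - 1*(-169722) = -39 + 169722 = 169683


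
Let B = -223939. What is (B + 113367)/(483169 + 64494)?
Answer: -110572/547663 ≈ -0.20190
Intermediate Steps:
(B + 113367)/(483169 + 64494) = (-223939 + 113367)/(483169 + 64494) = -110572/547663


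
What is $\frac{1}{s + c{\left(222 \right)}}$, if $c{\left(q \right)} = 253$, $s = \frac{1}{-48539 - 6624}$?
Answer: $\frac{55163}{13956238} \approx 0.0039526$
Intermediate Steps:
$s = - \frac{1}{55163}$ ($s = \frac{1}{-55163} = - \frac{1}{55163} \approx -1.8128 \cdot 10^{-5}$)
$\frac{1}{s + c{\left(222 \right)}} = \frac{1}{- \frac{1}{55163} + 253} = \frac{1}{\frac{13956238}{55163}} = \frac{55163}{13956238}$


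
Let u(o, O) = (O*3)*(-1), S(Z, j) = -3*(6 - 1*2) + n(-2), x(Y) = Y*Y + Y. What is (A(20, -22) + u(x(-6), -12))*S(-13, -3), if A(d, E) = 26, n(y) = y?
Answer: -868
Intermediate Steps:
x(Y) = Y + Y**2 (x(Y) = Y**2 + Y = Y + Y**2)
S(Z, j) = -14 (S(Z, j) = -3*(6 - 1*2) - 2 = -3*(6 - 2) - 2 = -3*4 - 2 = -12 - 2 = -14)
u(o, O) = -3*O (u(o, O) = (3*O)*(-1) = -3*O)
(A(20, -22) + u(x(-6), -12))*S(-13, -3) = (26 - 3*(-12))*(-14) = (26 + 36)*(-14) = 62*(-14) = -868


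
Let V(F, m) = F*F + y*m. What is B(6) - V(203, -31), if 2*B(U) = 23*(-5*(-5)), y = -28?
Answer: -83579/2 ≈ -41790.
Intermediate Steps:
V(F, m) = F² - 28*m (V(F, m) = F*F - 28*m = F² - 28*m)
B(U) = 575/2 (B(U) = (23*(-5*(-5)))/2 = (23*25)/2 = (½)*575 = 575/2)
B(6) - V(203, -31) = 575/2 - (203² - 28*(-31)) = 575/2 - (41209 + 868) = 575/2 - 1*42077 = 575/2 - 42077 = -83579/2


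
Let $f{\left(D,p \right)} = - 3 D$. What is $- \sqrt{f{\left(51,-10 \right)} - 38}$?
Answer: $- i \sqrt{191} \approx - 13.82 i$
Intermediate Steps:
$- \sqrt{f{\left(51,-10 \right)} - 38} = - \sqrt{\left(-3\right) 51 - 38} = - \sqrt{-153 - 38} = - \sqrt{-191} = - i \sqrt{191}$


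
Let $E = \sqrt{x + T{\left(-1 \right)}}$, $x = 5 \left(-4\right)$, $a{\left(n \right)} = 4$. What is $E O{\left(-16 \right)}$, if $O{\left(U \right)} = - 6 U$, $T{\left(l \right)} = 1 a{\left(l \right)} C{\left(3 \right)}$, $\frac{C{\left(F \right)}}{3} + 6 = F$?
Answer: $192 i \sqrt{14} \approx 718.4 i$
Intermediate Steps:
$C{\left(F \right)} = -18 + 3 F$
$T{\left(l \right)} = -36$ ($T{\left(l \right)} = 1 \cdot 4 \left(-18 + 3 \cdot 3\right) = 4 \left(-18 + 9\right) = 4 \left(-9\right) = -36$)
$x = -20$
$E = 2 i \sqrt{14}$ ($E = \sqrt{-20 - 36} = \sqrt{-56} = 2 i \sqrt{14} \approx 7.4833 i$)
$E O{\left(-16 \right)} = 2 i \sqrt{14} \left(\left(-6\right) \left(-16\right)\right) = 2 i \sqrt{14} \cdot 96 = 192 i \sqrt{14}$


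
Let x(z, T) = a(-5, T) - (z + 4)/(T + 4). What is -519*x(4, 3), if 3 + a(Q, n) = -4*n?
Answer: 58647/7 ≈ 8378.1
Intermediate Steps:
a(Q, n) = -3 - 4*n
x(z, T) = -3 - 4*T - (4 + z)/(4 + T) (x(z, T) = (-3 - 4*T) - (z + 4)/(T + 4) = (-3 - 4*T) - (4 + z)/(4 + T) = -3 - 4*T - (4 + z)/(4 + T))
-519*x(4, 3) = -519*(-16 - 1*4 - 19*3 - 4*3**2)/(4 + 3) = -519*(-16 - 4 - 57 - 4*9)/7 = -519*(-16 - 4 - 57 - 36)/7 = -519*(-113)/7 = -519*(-113/7) = 58647/7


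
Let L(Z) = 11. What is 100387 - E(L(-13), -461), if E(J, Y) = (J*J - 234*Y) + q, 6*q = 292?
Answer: -22970/3 ≈ -7656.7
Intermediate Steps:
q = 146/3 (q = (1/6)*292 = 146/3 ≈ 48.667)
E(J, Y) = 146/3 + J**2 - 234*Y (E(J, Y) = (J*J - 234*Y) + 146/3 = (J**2 - 234*Y) + 146/3 = 146/3 + J**2 - 234*Y)
100387 - E(L(-13), -461) = 100387 - (146/3 + 11**2 - 234*(-461)) = 100387 - (146/3 + 121 + 107874) = 100387 - 1*324131/3 = 100387 - 324131/3 = -22970/3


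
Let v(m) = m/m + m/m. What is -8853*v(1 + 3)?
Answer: -17706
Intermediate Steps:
v(m) = 2 (v(m) = 1 + 1 = 2)
-8853*v(1 + 3) = -8853*2 = -17706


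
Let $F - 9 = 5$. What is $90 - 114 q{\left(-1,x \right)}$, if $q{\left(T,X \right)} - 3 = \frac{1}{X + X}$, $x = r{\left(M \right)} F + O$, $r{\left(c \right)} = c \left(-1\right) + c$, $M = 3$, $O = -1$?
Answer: $-195$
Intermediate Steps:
$F = 14$ ($F = 9 + 5 = 14$)
$r{\left(c \right)} = 0$ ($r{\left(c \right)} = - c + c = 0$)
$x = -1$ ($x = 0 \cdot 14 - 1 = 0 - 1 = -1$)
$q{\left(T,X \right)} = 3 + \frac{1}{2 X}$ ($q{\left(T,X \right)} = 3 + \frac{1}{X + X} = 3 + \frac{1}{2 X}$)
$90 - 114 q{\left(-1,x \right)} = 90 - 114 \left(3 + \frac{1}{2 \left(-1\right)}\right) = 90 - 114 \left(3 + \frac{1}{2} \left(-1\right)\right) = 90 - 114 \left(3 - \frac{1}{2}\right) = 90 - 285 = -195$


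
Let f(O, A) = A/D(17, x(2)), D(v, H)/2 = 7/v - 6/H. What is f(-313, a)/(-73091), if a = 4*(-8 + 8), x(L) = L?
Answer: 0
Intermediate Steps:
a = 0 (a = 4*0 = 0)
D(v, H) = -12/H + 14/v (D(v, H) = 2*(7/v - 6/H) = 2*(-6/H + 7/v) = -12/H + 14/v)
f(O, A) = -17*A/88 (f(O, A) = A/(-12/2 + 14/17) = A/(-12*½ + 14*(1/17)) = A/(-6 + 14/17) = A/(-88/17) = A*(-17/88) = -17*A/88)
f(-313, a)/(-73091) = -17/88*0/(-73091) = 0*(-1/73091) = 0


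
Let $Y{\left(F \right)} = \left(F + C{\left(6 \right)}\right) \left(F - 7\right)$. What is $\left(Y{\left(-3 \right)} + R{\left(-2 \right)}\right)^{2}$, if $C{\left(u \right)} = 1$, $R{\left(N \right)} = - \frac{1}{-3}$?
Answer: $\frac{3721}{9} \approx 413.44$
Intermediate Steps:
$R{\left(N \right)} = \frac{1}{3}$ ($R{\left(N \right)} = \left(-1\right) \left(- \frac{1}{3}\right) = \frac{1}{3}$)
$Y{\left(F \right)} = \left(1 + F\right) \left(-7 + F\right)$ ($Y{\left(F \right)} = \left(F + 1\right) \left(F - 7\right) = \left(1 + F\right) \left(-7 + F\right)$)
$\left(Y{\left(-3 \right)} + R{\left(-2 \right)}\right)^{2} = \left(\left(-7 + \left(-3\right)^{2} - -18\right) + \frac{1}{3}\right)^{2} = \left(\left(-7 + 9 + 18\right) + \frac{1}{3}\right)^{2} = \left(20 + \frac{1}{3}\right)^{2} = \left(\frac{61}{3}\right)^{2} = \frac{3721}{9}$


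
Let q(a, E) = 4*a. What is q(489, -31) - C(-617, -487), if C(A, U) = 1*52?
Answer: 1904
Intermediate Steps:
C(A, U) = 52
q(489, -31) - C(-617, -487) = 4*489 - 1*52 = 1956 - 52 = 1904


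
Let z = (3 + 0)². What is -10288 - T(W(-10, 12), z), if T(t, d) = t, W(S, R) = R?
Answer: -10300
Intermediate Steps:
z = 9 (z = 3² = 9)
-10288 - T(W(-10, 12), z) = -10288 - 1*12 = -10288 - 12 = -10300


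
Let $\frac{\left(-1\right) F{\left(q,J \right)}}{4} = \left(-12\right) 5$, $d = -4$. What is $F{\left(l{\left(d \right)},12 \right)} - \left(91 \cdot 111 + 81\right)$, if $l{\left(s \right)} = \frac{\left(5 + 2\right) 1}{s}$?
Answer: $-9942$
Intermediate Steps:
$l{\left(s \right)} = \frac{7}{s}$ ($l{\left(s \right)} = \frac{7 \cdot 1}{s} = \frac{7}{s}$)
$F{\left(q,J \right)} = 240$ ($F{\left(q,J \right)} = - 4 \left(\left(-12\right) 5\right) = \left(-4\right) \left(-60\right) = 240$)
$F{\left(l{\left(d \right)},12 \right)} - \left(91 \cdot 111 + 81\right) = 240 - \left(91 \cdot 111 + 81\right) = 240 - \left(10101 + 81\right) = 240 - 10182 = -9942$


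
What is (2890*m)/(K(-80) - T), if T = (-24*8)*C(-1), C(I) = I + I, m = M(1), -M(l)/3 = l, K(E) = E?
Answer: 4335/232 ≈ 18.685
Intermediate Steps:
M(l) = -3*l
m = -3 (m = -3*1 = -3)
C(I) = 2*I
T = 384 (T = (-24*8)*(2*(-1)) = -192*(-2) = 384)
(2890*m)/(K(-80) - T) = (2890*(-3))/(-80 - 1*384) = -8670/(-80 - 384) = -8670/(-464) = -8670*(-1/464) = 4335/232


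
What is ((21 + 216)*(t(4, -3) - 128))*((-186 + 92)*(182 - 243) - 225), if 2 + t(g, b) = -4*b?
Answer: -154064694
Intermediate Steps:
t(g, b) = -2 - 4*b
((21 + 216)*(t(4, -3) - 128))*((-186 + 92)*(182 - 243) - 225) = ((21 + 216)*((-2 - 4*(-3)) - 128))*((-186 + 92)*(182 - 243) - 225) = (237*((-2 + 12) - 128))*(-94*(-61) - 225) = (237*(10 - 128))*(5734 - 225) = (237*(-118))*5509 = -27966*5509 = -154064694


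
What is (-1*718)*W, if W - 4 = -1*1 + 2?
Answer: -3590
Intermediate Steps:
W = 5 (W = 4 + (-1*1 + 2) = 4 + (-1 + 2) = 4 + 1 = 5)
(-1*718)*W = -1*718*5 = -718*5 = -3590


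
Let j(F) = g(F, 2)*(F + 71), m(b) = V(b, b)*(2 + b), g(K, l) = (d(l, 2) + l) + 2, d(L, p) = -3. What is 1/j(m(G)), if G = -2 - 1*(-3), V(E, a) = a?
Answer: 1/74 ≈ 0.013514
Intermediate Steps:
G = 1 (G = -2 + 3 = 1)
g(K, l) = -1 + l (g(K, l) = (-3 + l) + 2 = -1 + l)
m(b) = b*(2 + b)
j(F) = 71 + F (j(F) = (-1 + 2)*(F + 71) = 1*(71 + F) = 71 + F)
1/j(m(G)) = 1/(71 + 1*(2 + 1)) = 1/(71 + 1*3) = 1/(71 + 3) = 1/74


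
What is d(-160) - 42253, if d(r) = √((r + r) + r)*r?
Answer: -42253 - 640*I*√30 ≈ -42253.0 - 3505.4*I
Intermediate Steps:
d(r) = √3*r^(3/2) (d(r) = √(2*r + r)*r = √(3*r)*r = (√3*√r)*r = √3*r^(3/2))
d(-160) - 42253 = √3*(-160)^(3/2) - 42253 = √3*(-640*I*√10) - 42253 = -640*I*√30 - 42253 = -42253 - 640*I*√30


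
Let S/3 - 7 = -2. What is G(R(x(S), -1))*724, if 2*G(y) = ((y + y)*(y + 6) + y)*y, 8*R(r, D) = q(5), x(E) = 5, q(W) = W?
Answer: 257925/128 ≈ 2015.0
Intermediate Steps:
S = 15 (S = 21 + 3*(-2) = 21 - 6 = 15)
R(r, D) = 5/8 (R(r, D) = (⅛)*5 = 5/8)
G(y) = y*(y + 2*y*(6 + y))/2 (G(y) = (((y + y)*(y + 6) + y)*y)/2 = (((2*y)*(6 + y) + y)*y)/2 = ((2*y*(6 + y) + y)*y)/2 = ((y + 2*y*(6 + y))*y)/2 = (y*(y + 2*y*(6 + y)))/2 = y*(y + 2*y*(6 + y))/2)
G(R(x(S), -1))*724 = ((5/8)²*(13/2 + 5/8))*724 = ((25/64)*(57/8))*724 = (1425/512)*724 = 257925/128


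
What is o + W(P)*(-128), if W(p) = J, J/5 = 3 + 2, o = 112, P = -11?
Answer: -3088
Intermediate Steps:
J = 25 (J = 5*(3 + 2) = 5*5 = 25)
W(p) = 25
o + W(P)*(-128) = 112 + 25*(-128) = 112 - 3200 = -3088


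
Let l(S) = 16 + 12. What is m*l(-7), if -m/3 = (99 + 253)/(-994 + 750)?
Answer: 7392/61 ≈ 121.18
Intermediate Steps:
l(S) = 28
m = 264/61 (m = -3*(99 + 253)/(-994 + 750) = -1056/(-244) = -1056*(-1)/244 = -3*(-88/61) = 264/61 ≈ 4.3279)
m*l(-7) = (264/61)*28 = 7392/61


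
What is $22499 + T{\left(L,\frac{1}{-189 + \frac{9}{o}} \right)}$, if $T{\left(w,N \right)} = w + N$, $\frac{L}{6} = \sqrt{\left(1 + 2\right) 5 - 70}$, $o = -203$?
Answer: $\frac{863421421}{38376} + 6 i \sqrt{55} \approx 22499.0 + 44.497 i$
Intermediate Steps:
$L = 6 i \sqrt{55}$ ($L = 6 \sqrt{\left(1 + 2\right) 5 - 70} = 6 \sqrt{3 \cdot 5 - 70} = 6 \sqrt{15 - 70} = 6 \sqrt{-55} = 6 i \sqrt{55} \approx 44.497 i$)
$T{\left(w,N \right)} = N + w$
$22499 + T{\left(L,\frac{1}{-189 + \frac{9}{o}} \right)} = 22499 + \left(\frac{1}{-189 + \frac{9}{-203}} + 6 i \sqrt{55}\right) = 22499 + \left(\frac{1}{-189 + 9 \left(- \frac{1}{203}\right)} + 6 i \sqrt{55}\right) = 22499 + \left(\frac{1}{-189 - \frac{9}{203}} + 6 i \sqrt{55}\right) = 22499 + \left(\frac{1}{- \frac{38376}{203}} + 6 i \sqrt{55}\right) = 22499 - \left(\frac{203}{38376} - 6 i \sqrt{55}\right) = \frac{863421421}{38376} + 6 i \sqrt{55}$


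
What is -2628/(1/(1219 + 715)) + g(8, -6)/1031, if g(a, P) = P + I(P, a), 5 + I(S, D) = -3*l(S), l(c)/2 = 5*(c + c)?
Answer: -5240110763/1031 ≈ -5.0826e+6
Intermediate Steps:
l(c) = 20*c (l(c) = 2*(5*(c + c)) = 2*(5*(2*c)) = 2*(10*c) = 20*c)
I(S, D) = -5 - 60*S
g(a, P) = -5 - 59*P (g(a, P) = P + (-5 - 60*P) = -5 - 59*P)
-2628/(1/(1219 + 715)) + g(8, -6)/1031 = -2628/(1/(1219 + 715)) + (-5 - 59*(-6))/1031 = -2628/(1/1934) + (-5 + 354)*(1/1031) = -2628/1/1934 + 349*(1/1031) = -2628*1934 + 349/1031 = -5082552 + 349/1031 = -5240110763/1031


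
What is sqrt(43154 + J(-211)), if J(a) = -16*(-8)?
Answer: sqrt(43282) ≈ 208.04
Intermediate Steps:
J(a) = 128
sqrt(43154 + J(-211)) = sqrt(43154 + 128) = sqrt(43282)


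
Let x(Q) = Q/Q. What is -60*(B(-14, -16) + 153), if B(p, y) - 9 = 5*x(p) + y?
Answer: -9060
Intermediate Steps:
x(Q) = 1
B(p, y) = 14 + y (B(p, y) = 9 + (5*1 + y) = 9 + (5 + y) = 14 + y)
-60*(B(-14, -16) + 153) = -60*((14 - 16) + 153) = -60*(-2 + 153) = -60*151 = -9060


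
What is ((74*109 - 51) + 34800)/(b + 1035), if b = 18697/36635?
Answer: 1568527525/37935922 ≈ 41.347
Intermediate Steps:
b = 18697/36635 (b = 18697*(1/36635) = 18697/36635 ≈ 0.51036)
((74*109 - 51) + 34800)/(b + 1035) = ((74*109 - 51) + 34800)/(18697/36635 + 1035) = ((8066 - 51) + 34800)/(37935922/36635) = (8015 + 34800)*(36635/37935922) = 42815*(36635/37935922) = 1568527525/37935922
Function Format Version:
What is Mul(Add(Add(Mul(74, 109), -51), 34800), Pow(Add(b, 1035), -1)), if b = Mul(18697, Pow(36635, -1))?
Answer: Rational(1568527525, 37935922) ≈ 41.347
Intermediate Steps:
b = Rational(18697, 36635) (b = Mul(18697, Rational(1, 36635)) = Rational(18697, 36635) ≈ 0.51036)
Mul(Add(Add(Mul(74, 109), -51), 34800), Pow(Add(b, 1035), -1)) = Mul(Add(Add(Mul(74, 109), -51), 34800), Pow(Add(Rational(18697, 36635), 1035), -1)) = Mul(Add(Add(8066, -51), 34800), Pow(Rational(37935922, 36635), -1)) = Mul(Add(8015, 34800), Rational(36635, 37935922)) = Mul(42815, Rational(36635, 37935922)) = Rational(1568527525, 37935922)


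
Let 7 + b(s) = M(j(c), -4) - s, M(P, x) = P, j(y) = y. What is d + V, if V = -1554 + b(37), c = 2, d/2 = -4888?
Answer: -11372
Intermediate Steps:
d = -9776 (d = 2*(-4888) = -9776)
b(s) = -5 - s (b(s) = -7 + (2 - s) = -5 - s)
V = -1596 (V = -1554 + (-5 - 1*37) = -1554 + (-5 - 37) = -1554 - 42 = -1596)
d + V = -9776 - 1596 = -11372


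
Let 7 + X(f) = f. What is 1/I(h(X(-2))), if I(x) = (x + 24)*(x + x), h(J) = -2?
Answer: -1/88 ≈ -0.011364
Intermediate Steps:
X(f) = -7 + f
I(x) = 2*x*(24 + x) (I(x) = (24 + x)*(2*x) = 2*x*(24 + x))
1/I(h(X(-2))) = 1/(2*(-2)*(24 - 2)) = 1/(2*(-2)*22) = 1/(-88) = -1/88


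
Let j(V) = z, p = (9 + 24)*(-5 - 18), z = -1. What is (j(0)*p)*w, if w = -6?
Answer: -4554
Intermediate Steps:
p = -759 (p = 33*(-23) = -759)
j(V) = -1
(j(0)*p)*w = -1*(-759)*(-6) = 759*(-6) = -4554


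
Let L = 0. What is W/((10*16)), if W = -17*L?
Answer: 0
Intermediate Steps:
W = 0 (W = -17*0 = 0)
W/((10*16)) = 0/((10*16)) = 0/160 = 0*(1/160) = 0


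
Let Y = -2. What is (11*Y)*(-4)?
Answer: 88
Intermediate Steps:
(11*Y)*(-4) = (11*(-2))*(-4) = -22*(-4) = 88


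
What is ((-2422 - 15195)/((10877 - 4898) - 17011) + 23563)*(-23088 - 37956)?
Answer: -3967320264213/2758 ≈ -1.4385e+9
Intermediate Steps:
((-2422 - 15195)/((10877 - 4898) - 17011) + 23563)*(-23088 - 37956) = (-17617/(5979 - 17011) + 23563)*(-61044) = (-17617/(-11032) + 23563)*(-61044) = (-17617*(-1/11032) + 23563)*(-61044) = (17617/11032 + 23563)*(-61044) = (259964633/11032)*(-61044) = -3967320264213/2758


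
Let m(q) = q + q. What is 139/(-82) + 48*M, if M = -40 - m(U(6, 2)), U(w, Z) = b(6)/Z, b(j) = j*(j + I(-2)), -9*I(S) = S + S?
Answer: -309771/82 ≈ -3777.7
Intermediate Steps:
I(S) = -2*S/9 (I(S) = -(S + S)/9 = -2*S/9)
b(j) = j*(4/9 + j) (b(j) = j*(j - 2/9*(-2)) = j*(j + 4/9) = j*(4/9 + j))
U(w, Z) = 116/(3*Z) (U(w, Z) = ((⅑)*6*(4 + 9*6))/Z = ((⅑)*6*(4 + 54))/Z = ((⅑)*6*58)/Z = 116/(3*Z))
m(q) = 2*q
M = -236/3 (M = -40 - 2*(116/3)/2 = -40 - 2*(116/3)*(½) = -40 - 2*58/3 = -40 - 1*116/3 = -40 - 116/3 = -236/3 ≈ -78.667)
139/(-82) + 48*M = 139/(-82) + 48*(-236/3) = 139*(-1/82) - 3776 = -139/82 - 3776 = -309771/82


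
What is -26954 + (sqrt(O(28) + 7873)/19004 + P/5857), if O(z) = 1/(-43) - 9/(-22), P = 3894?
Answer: -157865684/5857 + sqrt(7046018958)/17977784 ≈ -26953.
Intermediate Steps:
O(z) = 365/946 (O(z) = 1*(-1/43) - 9*(-1/22) = -1/43 + 9/22 = 365/946)
-26954 + (sqrt(O(28) + 7873)/19004 + P/5857) = -26954 + (sqrt(365/946 + 7873)/19004 + 3894/5857) = -26954 + (sqrt(7448223/946)*(1/19004) + 3894*(1/5857)) = -26954 + ((sqrt(7046018958)/946)*(1/19004) + 3894/5857) = -26954 + (sqrt(7046018958)/17977784 + 3894/5857) = -26954 + (3894/5857 + sqrt(7046018958)/17977784) = -157865684/5857 + sqrt(7046018958)/17977784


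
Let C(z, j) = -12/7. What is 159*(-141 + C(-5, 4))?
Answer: -158841/7 ≈ -22692.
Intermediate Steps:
C(z, j) = -12/7 (C(z, j) = -12*1/7 = -12/7)
159*(-141 + C(-5, 4)) = 159*(-141 - 12/7) = 159*(-999/7) = -158841/7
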